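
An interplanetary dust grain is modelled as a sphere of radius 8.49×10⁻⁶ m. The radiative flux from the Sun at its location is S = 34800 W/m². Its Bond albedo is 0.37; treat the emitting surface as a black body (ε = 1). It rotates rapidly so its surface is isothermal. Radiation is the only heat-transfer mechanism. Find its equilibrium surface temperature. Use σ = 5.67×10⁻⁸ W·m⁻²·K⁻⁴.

T ≈ 558 K

At equilibrium, absorbed power = emitted power.
Absorbing cross-section = πr² = 2.264×10⁻¹⁰ m²; emitting surface = 4πr² = 9.058×10⁻¹⁰ m² (ratio 4).
(1−a)S·A_cross = εσ·A_surf·T⁴  ⇒  T⁴ = (1−a)S/(4σ).
T⁴ = 0.630·34800/(4·5.67×10⁻⁸) = 9.667×10¹⁰ K⁴.
T = (9.667×10¹⁰)^(1/4).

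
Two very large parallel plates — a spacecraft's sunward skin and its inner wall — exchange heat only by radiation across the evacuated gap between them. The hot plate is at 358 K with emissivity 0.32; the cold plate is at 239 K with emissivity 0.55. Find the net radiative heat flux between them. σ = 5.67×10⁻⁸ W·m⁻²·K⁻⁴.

For two infinite grey parallel plates, q = σ(T₁⁴ − T₂⁴)/(1/ε₁ + 1/ε₂ − 1).
T₁⁴ − T₂⁴ = 1.643×10¹⁰ − 3.263×10⁹ = 1.316×10¹⁰ K⁴.
1/ε₁ + 1/ε₂ − 1 = 3.125 + 1.818 − 1 = 3.943.
q = 5.67×10⁻⁸ × 1.316×10¹⁰ / 3.943.

q ≈ 189 W/m²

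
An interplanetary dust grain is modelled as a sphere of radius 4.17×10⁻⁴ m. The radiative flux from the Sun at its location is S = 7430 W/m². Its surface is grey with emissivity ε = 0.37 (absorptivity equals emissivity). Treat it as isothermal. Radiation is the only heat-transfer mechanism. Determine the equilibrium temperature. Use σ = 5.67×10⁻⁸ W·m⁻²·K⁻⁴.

T ≈ 425 K

At equilibrium, absorbed power = emitted power.
Absorbing cross-section = πr² = 5.463×10⁻⁷ m²; emitting surface = 4πr² = 2.185×10⁻⁶ m² (ratio 4).
εS·A_cross = εσ·A_surf·T⁴  ⇒  T⁴ = S/(4σ)   (ε cancels).
T⁴ = 7430/(4·5.67×10⁻⁸) = 3.276×10¹⁰ K⁴.
T = (3.276×10¹⁰)^(1/4).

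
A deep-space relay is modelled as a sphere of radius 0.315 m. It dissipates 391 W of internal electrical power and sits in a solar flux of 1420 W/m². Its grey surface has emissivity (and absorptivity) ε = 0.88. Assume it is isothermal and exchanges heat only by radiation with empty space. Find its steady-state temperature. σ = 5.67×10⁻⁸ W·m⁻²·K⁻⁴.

At steady state, absorbed solar power + internal power = radiated power.
Absorbed: α·S·A_cross = 0.88·1420·0.3117 = 389.5 W (cross-section πr²).
Total input = 389.5 + 391 = 780.5 W.
Radiated: εσ·A_surf·T⁴ with A_surf = 4πr² = 1.247 m².
T⁴ = 780.5/(0.88·5.67×10⁻⁸·1.247) = 1.255×10¹⁰ K⁴.

T ≈ 335 K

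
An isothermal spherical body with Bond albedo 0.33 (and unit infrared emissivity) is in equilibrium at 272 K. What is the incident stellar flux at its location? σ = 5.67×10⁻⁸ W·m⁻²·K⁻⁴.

S ≈ 1850 W/m²

(1−a)S·πr² = σ·4πr²·T⁴ ⇒ S = 4σT⁴/(1−a).
S = 4·5.67×10⁻⁸·5.474×10⁹/0.670.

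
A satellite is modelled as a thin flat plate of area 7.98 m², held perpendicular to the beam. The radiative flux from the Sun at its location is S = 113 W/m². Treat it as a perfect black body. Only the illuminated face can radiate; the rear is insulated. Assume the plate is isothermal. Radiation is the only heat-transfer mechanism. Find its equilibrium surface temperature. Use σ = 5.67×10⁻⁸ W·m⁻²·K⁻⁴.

At equilibrium, absorbed power = emitted power.
Absorbing cross-section = A = 7.980 m²; emitting surface = A = 7.980 m² (ratio 1).
S·A_cross = εσ·A_surf·T⁴  ⇒  T⁴ = S/(1σ).
T⁴ = 1.00·113/(1·5.67×10⁻⁸) = 1.993×10⁹ K⁴.
T = (1.993×10⁹)^(1/4).

T ≈ 211 K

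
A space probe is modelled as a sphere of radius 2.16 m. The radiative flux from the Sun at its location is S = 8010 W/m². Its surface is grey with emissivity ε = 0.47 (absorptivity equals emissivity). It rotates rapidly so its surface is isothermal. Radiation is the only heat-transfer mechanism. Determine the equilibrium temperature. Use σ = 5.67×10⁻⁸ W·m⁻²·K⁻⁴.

T ≈ 434 K

At equilibrium, absorbed power = emitted power.
Absorbing cross-section = πr² = 14.66 m²; emitting surface = 4πr² = 58.63 m² (ratio 4).
εS·A_cross = εσ·A_surf·T⁴  ⇒  T⁴ = S/(4σ)   (ε cancels).
T⁴ = 8010/(4·5.67×10⁻⁸) = 3.532×10¹⁰ K⁴.
T = (3.532×10¹⁰)^(1/4).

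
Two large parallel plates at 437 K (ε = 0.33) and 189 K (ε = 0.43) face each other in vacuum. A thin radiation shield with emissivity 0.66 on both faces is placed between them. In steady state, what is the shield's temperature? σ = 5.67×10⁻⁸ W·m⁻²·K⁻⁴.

In steady state the net flux on the hot side equals that on the cold side.
σ(T₁⁴−T_s⁴)/D₁ = σ(T_s⁴−T₂⁴)/D₂, with D₁ = 1/ε₁+1/ε_s−1 = 3.545, D₂ = 1/ε_s+1/ε₂−1 = 2.841.
Solve for T_s⁴: T_s⁴ = (D₂·T₁⁴ + D₁·T₂⁴)/(D₁+D₂) = 1.693×10¹⁰ K⁴.

T_s ≈ 361 K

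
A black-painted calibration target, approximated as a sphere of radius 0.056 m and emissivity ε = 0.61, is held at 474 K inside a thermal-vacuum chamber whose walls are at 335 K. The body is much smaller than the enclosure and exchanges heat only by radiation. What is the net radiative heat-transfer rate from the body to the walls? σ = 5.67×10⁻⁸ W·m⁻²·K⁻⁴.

For a small grey body in a large enclosure: P_net = εσA(T_body⁴ − T_wall⁴).
A = 4πr² = 0.03941 m²; T_body⁴ − T_wall⁴ = 5.048×10¹⁰ − 1.259×10¹⁰ = 3.788×10¹⁰ K⁴.
|P_net| = 0.61·5.67×10⁻⁸·0.03941·3.788×10¹⁰.

P_net ≈ 51.6 W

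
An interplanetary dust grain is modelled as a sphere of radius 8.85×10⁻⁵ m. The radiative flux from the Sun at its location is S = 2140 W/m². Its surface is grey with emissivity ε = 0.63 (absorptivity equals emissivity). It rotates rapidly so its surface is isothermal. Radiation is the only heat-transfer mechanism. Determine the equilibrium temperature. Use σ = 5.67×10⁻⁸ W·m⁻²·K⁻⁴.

At equilibrium, absorbed power = emitted power.
Absorbing cross-section = πr² = 2.461×10⁻⁸ m²; emitting surface = 4πr² = 9.842×10⁻⁸ m² (ratio 4).
εS·A_cross = εσ·A_surf·T⁴  ⇒  T⁴ = S/(4σ)   (ε cancels).
T⁴ = 2140/(4·5.67×10⁻⁸) = 9.436×10⁹ K⁴.
T = (9.436×10⁹)^(1/4).

T ≈ 312 K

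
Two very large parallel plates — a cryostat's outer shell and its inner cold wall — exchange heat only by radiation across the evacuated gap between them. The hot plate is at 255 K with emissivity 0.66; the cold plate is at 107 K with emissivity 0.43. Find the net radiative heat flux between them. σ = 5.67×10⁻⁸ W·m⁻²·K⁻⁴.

For two infinite grey parallel plates, q = σ(T₁⁴ − T₂⁴)/(1/ε₁ + 1/ε₂ − 1).
T₁⁴ − T₂⁴ = 4.228×10⁹ − 1.311×10⁸ = 4.097×10⁹ K⁴.
1/ε₁ + 1/ε₂ − 1 = 1.515 + 2.326 − 1 = 2.841.
q = 5.67×10⁻⁸ × 4.097×10⁹ / 2.841.

q ≈ 81.8 W/m²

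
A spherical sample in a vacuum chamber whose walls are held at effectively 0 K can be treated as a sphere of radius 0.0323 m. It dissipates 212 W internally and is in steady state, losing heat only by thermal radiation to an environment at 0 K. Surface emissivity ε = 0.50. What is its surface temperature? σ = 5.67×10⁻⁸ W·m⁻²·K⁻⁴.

T ≈ 869 K

Steady state: internal power = radiated power, P = εσA T⁴.
Radiating area A = 4πr² = 0.01311 m².
T⁴ = P/(εσA) = 212/(0.50·5.67×10⁻⁸·0.01311) = 5.704×10¹¹ K⁴.
T = (5.704×10¹¹)^(1/4).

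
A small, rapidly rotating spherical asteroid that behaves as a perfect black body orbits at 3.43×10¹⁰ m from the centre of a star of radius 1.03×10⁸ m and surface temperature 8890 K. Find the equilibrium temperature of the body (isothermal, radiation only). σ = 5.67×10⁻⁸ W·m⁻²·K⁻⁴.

T ≈ 344 K

The star's surface emits σT_*⁴; at distance d the flux is S = σT_*⁴(R_*/d)².
S = 5.67×10⁻⁸·(8890)⁴·(1.03×10⁸/3.43×10¹⁰)² = 3194 W/m².
For an isothermal sphere T⁴ = (1−a)S/(4σ) = 1.408×10¹⁰ K⁴.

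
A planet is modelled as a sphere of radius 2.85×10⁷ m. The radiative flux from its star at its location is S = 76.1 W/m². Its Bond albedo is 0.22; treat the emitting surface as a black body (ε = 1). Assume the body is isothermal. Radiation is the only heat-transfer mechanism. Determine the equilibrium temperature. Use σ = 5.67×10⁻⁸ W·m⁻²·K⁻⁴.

At equilibrium, absorbed power = emitted power.
Absorbing cross-section = πr² = 2.552×10¹⁵ m²; emitting surface = 4πr² = 1.021×10¹⁶ m² (ratio 4).
(1−a)S·A_cross = εσ·A_surf·T⁴  ⇒  T⁴ = (1−a)S/(4σ).
T⁴ = 0.780·76.1/(4·5.67×10⁻⁸) = 2.617×10⁸ K⁴.
T = (2.617×10⁸)^(1/4).

T ≈ 127 K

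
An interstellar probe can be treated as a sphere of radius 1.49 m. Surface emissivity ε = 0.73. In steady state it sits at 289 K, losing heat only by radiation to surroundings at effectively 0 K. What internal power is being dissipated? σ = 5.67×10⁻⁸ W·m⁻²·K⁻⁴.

Steady state: P = εσA T⁴.
A = 4πr² = 27.90 m²; T⁴ = (289)⁴ = 6.976×10⁹ K⁴.
P = 0.73 × 5.67×10⁻⁸ × 27.90 × 6.976×10⁹.

P ≈ 8060 W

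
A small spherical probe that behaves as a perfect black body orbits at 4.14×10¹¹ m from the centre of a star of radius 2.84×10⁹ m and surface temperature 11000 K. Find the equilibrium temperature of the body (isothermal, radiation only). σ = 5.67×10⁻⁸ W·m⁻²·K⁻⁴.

T ≈ 644 K

The star's surface emits σT_*⁴; at distance d the flux is S = σT_*⁴(R_*/d)².
S = 5.67×10⁻⁸·(11000)⁴·(2.84×10⁹/4.14×10¹¹)² = 39070 W/m².
For an isothermal sphere T⁴ = (1−a)S/(4σ) = 1.722×10¹¹ K⁴.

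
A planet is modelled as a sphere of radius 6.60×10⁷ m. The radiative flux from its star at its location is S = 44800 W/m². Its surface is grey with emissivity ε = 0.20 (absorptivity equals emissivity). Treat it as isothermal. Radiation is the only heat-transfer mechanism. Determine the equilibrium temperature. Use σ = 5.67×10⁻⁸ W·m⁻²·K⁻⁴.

At equilibrium, absorbed power = emitted power.
Absorbing cross-section = πr² = 1.368×10¹⁶ m²; emitting surface = 4πr² = 5.474×10¹⁶ m² (ratio 4).
εS·A_cross = εσ·A_surf·T⁴  ⇒  T⁴ = S/(4σ)   (ε cancels).
T⁴ = 44800/(4·5.67×10⁻⁸) = 1.975×10¹¹ K⁴.
T = (1.975×10¹¹)^(1/4).

T ≈ 667 K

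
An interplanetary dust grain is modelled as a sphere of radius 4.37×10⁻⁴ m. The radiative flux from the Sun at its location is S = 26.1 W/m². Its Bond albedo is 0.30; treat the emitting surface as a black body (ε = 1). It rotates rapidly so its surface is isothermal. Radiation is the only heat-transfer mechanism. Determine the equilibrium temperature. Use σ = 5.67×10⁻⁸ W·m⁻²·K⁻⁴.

T ≈ 94.7 K

At equilibrium, absorbed power = emitted power.
Absorbing cross-section = πr² = 5.999×10⁻⁷ m²; emitting surface = 4πr² = 2.400×10⁻⁶ m² (ratio 4).
(1−a)S·A_cross = εσ·A_surf·T⁴  ⇒  T⁴ = (1−a)S/(4σ).
T⁴ = 0.700·26.1/(4·5.67×10⁻⁸) = 8.056×10⁷ K⁴.
T = (8.056×10⁷)^(1/4).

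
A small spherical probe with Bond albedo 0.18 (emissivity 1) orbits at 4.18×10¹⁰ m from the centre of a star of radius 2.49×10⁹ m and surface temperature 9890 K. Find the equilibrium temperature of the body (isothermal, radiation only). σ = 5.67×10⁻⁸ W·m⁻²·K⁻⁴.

T ≈ 1620 K

The star's surface emits σT_*⁴; at distance d the flux is S = σT_*⁴(R_*/d)².
S = 5.67×10⁻⁸·(9890)⁴·(2.49×10⁹/4.18×10¹⁰)² = 1.925×10⁶ W/m².
For an isothermal sphere T⁴ = (1−a)S/(4σ) = 6.960×10¹² K⁴.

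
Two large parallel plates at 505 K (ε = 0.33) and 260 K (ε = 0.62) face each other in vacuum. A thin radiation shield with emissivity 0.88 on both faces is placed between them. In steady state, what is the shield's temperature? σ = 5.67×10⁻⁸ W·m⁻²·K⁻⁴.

In steady state the net flux on the hot side equals that on the cold side.
σ(T₁⁴−T_s⁴)/D₁ = σ(T_s⁴−T₂⁴)/D₂, with D₁ = 1/ε₁+1/ε_s−1 = 3.167, D₂ = 1/ε_s+1/ε₂−1 = 1.749.
Solve for T_s⁴: T_s⁴ = (D₂·T₁⁴ + D₁·T₂⁴)/(D₁+D₂) = 2.609×10¹⁰ K⁴.

T_s ≈ 402 K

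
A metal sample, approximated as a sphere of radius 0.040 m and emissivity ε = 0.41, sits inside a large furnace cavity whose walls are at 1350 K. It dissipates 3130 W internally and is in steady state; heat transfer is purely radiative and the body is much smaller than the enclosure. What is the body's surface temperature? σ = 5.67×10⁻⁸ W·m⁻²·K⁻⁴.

T ≈ 1780 K

For a small grey body in a large enclosure, net radiated power = εσA(T⁴ − T_w⁴).
Steady state: P = εσA(T⁴ − T_w⁴) with A = 4πr² = 0.02011 m².
T⁴ = P/(εσA) + T_w⁴ = 3130/(0.41·5.67×10⁻⁸·0.02011) + (1350)⁴
    = 6.696×10¹² + 3.322×10¹² = 1.002×10¹³ K⁴.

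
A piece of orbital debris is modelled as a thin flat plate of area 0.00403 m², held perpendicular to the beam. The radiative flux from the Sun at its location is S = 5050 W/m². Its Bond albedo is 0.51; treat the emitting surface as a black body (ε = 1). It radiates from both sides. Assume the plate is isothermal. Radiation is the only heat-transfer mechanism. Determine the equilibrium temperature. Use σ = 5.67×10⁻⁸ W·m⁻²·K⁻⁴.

T ≈ 384 K

At equilibrium, absorbed power = emitted power.
Absorbing cross-section = A = 0.004030 m²; emitting surface = 2A = 0.008060 m² (ratio 2).
(1−a)S·A_cross = εσ·A_surf·T⁴  ⇒  T⁴ = (1−a)S/(2σ).
T⁴ = 0.490·5050/(2·5.67×10⁻⁸) = 2.182×10¹⁰ K⁴.
T = (2.182×10¹⁰)^(1/4).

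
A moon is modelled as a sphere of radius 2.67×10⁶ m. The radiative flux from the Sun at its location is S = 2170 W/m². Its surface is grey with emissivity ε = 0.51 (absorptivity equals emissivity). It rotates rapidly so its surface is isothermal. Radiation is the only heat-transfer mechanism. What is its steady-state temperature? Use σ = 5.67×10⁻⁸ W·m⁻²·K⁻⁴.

At equilibrium, absorbed power = emitted power.
Absorbing cross-section = πr² = 2.240×10¹³ m²; emitting surface = 4πr² = 8.958×10¹³ m² (ratio 4).
εS·A_cross = εσ·A_surf·T⁴  ⇒  T⁴ = S/(4σ)   (ε cancels).
T⁴ = 2170/(4·5.67×10⁻⁸) = 9.568×10⁹ K⁴.
T = (9.568×10⁹)^(1/4).

T ≈ 313 K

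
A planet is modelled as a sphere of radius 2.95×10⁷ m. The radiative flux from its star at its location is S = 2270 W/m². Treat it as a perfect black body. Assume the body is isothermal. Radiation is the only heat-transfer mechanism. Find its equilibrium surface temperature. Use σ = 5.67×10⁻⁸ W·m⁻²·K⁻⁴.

At equilibrium, absorbed power = emitted power.
Absorbing cross-section = πr² = 2.734×10¹⁵ m²; emitting surface = 4πr² = 1.094×10¹⁶ m² (ratio 4).
S·A_cross = εσ·A_surf·T⁴  ⇒  T⁴ = S/(4σ).
T⁴ = 1.00·2270/(4·5.67×10⁻⁸) = 1.001×10¹⁰ K⁴.
T = (1.001×10¹⁰)^(1/4).

T ≈ 316 K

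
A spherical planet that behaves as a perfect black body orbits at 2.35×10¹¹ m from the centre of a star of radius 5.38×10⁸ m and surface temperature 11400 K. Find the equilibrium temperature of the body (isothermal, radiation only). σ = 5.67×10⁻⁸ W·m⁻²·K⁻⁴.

The star's surface emits σT_*⁴; at distance d the flux is S = σT_*⁴(R_*/d)².
S = 5.67×10⁻⁸·(11400)⁴·(5.38×10⁸/2.35×10¹¹)² = 5019 W/m².
For an isothermal sphere T⁴ = (1−a)S/(4σ) = 2.213×10¹⁰ K⁴.

T ≈ 386 K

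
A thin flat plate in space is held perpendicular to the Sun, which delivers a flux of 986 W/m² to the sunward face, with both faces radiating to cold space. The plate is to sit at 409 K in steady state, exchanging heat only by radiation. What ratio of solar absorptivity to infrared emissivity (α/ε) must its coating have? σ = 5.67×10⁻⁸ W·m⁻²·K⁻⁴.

Balance: αS·A = εσ·2A·T⁴ ⇒ α/ε = 2σT⁴/S.
α/ε = 2·5.67×10⁻⁸·(409)⁴/986 = 2·5.67×10⁻⁸·2.798×10¹⁰/986.

α/ε ≈ 3.22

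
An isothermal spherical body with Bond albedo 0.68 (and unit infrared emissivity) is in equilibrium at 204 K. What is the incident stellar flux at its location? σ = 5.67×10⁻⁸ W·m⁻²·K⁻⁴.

S ≈ 1230 W/m²

(1−a)S·πr² = σ·4πr²·T⁴ ⇒ S = 4σT⁴/(1−a).
S = 4·5.67×10⁻⁸·1.732×10⁹/0.320.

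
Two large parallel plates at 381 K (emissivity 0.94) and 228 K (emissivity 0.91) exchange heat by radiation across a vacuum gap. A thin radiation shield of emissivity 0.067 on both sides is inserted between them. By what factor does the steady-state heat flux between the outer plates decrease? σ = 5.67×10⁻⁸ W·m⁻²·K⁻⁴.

Without shield: q₀ = σΔ(T⁴)/(1/ε₁+1/ε₂−1) with denominator 1.163.
With shield the two gaps are in series; the resistances add: (1/ε₁+1/ε_s−1)+(1/ε_s+1/ε₂−1) = 14.99+15.02 = 30.01.
Heat-flux ratio q₀/q = 30.01/1.163.

factor ≈ 25.8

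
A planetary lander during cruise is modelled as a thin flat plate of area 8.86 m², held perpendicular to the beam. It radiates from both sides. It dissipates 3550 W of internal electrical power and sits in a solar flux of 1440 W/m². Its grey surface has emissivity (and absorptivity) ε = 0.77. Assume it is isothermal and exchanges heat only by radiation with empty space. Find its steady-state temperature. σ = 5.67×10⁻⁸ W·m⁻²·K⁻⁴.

At steady state, absorbed solar power + internal power = radiated power.
Absorbed: α·S·A_cross = 0.77·1440·8.860 = 9824 W (cross-section A).
Total input = 9824 + 3550 = 13370 W.
Radiated: εσ·A_surf·T⁴ with A_surf = 2A = 17.72 m².
T⁴ = 13370/(0.77·5.67×10⁻⁸·17.72) = 1.729×10¹⁰ K⁴.

T ≈ 363 K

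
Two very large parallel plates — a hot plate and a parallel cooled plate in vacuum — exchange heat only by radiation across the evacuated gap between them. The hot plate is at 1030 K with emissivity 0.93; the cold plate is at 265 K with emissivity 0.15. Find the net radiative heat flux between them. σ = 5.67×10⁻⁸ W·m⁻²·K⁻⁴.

q ≈ 9420 W/m²

For two infinite grey parallel plates, q = σ(T₁⁴ − T₂⁴)/(1/ε₁ + 1/ε₂ − 1).
T₁⁴ − T₂⁴ = 1.126×10¹² − 4.932×10⁹ = 1.121×10¹² K⁴.
1/ε₁ + 1/ε₂ − 1 = 1.075 + 6.667 − 1 = 6.742.
q = 5.67×10⁻⁸ × 1.121×10¹² / 6.742.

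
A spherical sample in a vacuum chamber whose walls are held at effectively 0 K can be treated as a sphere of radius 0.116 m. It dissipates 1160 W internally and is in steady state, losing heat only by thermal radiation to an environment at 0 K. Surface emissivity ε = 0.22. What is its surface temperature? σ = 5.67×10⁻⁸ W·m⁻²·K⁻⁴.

Steady state: internal power = radiated power, P = εσA T⁴.
Radiating area A = 4πr² = 0.1691 m².
T⁴ = P/(εσA) = 1160/(0.22·5.67×10⁻⁸·0.1691) = 5.500×10¹¹ K⁴.
T = (5.500×10¹¹)^(1/4).

T ≈ 861 K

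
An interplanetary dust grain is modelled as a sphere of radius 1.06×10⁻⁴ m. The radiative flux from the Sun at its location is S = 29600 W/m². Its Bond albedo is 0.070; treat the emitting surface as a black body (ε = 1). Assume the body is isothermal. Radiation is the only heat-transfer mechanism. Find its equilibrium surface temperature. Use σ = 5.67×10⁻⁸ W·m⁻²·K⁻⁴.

T ≈ 590 K

At equilibrium, absorbed power = emitted power.
Absorbing cross-section = πr² = 3.530×10⁻⁸ m²; emitting surface = 4πr² = 1.412×10⁻⁷ m² (ratio 4).
(1−a)S·A_cross = εσ·A_surf·T⁴  ⇒  T⁴ = (1−a)S/(4σ).
T⁴ = 0.930·29600/(4·5.67×10⁻⁸) = 1.214×10¹¹ K⁴.
T = (1.214×10¹¹)^(1/4).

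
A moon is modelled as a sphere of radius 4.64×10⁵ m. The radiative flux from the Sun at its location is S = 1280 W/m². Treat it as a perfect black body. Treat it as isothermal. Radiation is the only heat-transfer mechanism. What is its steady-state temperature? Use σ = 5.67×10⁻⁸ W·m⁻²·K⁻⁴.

At equilibrium, absorbed power = emitted power.
Absorbing cross-section = πr² = 6.764×10¹¹ m²; emitting surface = 4πr² = 2.705×10¹² m² (ratio 4).
S·A_cross = εσ·A_surf·T⁴  ⇒  T⁴ = S/(4σ).
T⁴ = 1.00·1280/(4·5.67×10⁻⁸) = 5.644×10⁹ K⁴.
T = (5.644×10⁹)^(1/4).

T ≈ 274 K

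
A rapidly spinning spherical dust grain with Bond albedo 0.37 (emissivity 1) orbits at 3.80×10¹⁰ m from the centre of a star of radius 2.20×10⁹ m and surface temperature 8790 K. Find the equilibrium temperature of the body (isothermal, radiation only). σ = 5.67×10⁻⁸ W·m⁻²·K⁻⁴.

T ≈ 1330 K

The star's surface emits σT_*⁴; at distance d the flux is S = σT_*⁴(R_*/d)².
S = 5.67×10⁻⁸·(8790)⁴·(2.20×10⁹/3.80×10¹⁰)² = 1.135×10⁶ W/m².
For an isothermal sphere T⁴ = (1−a)S/(4σ) = 3.151×10¹² K⁴.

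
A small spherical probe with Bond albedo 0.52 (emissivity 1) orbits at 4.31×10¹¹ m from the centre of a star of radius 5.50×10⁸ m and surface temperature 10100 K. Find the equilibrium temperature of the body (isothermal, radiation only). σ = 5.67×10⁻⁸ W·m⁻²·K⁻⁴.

The star's surface emits σT_*⁴; at distance d the flux is S = σT_*⁴(R_*/d)².
S = 5.67×10⁻⁸·(10100)⁴·(5.50×10⁸/4.31×10¹¹)² = 960.8 W/m².
For an isothermal sphere T⁴ = (1−a)S/(4σ) = 2.033×10⁹ K⁴.

T ≈ 212 K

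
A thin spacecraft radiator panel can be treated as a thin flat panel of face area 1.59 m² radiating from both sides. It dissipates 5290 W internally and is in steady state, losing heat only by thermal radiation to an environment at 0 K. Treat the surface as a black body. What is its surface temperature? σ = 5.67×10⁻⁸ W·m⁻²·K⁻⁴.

T ≈ 414 K

Steady state: internal power = radiated power, P = εσA T⁴.
Radiating area A = 2·1.59 = 3.180 m².
T⁴ = P/(εσA) = 5290/(1.0·5.67×10⁻⁸·3.180) = 2.934×10¹⁰ K⁴.
T = (2.934×10¹⁰)^(1/4).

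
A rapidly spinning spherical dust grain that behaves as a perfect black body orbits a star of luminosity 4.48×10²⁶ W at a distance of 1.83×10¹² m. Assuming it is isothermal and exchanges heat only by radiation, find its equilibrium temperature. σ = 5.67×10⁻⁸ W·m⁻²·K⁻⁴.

T ≈ 82.8 K

First find the stellar flux at distance d: S = L/(4πd²) = 4.48×10²⁶/(4π·(1.83×10¹²)²) = 10.65 W/m².
For an isothermal sphere, absorbed (1−a)S·πr² = emitted σ·4πr²·T⁴, so T⁴ = (1−a)S/(4σ).
T⁴ = 1.00·10.65/(4·5.67×10⁻⁸) = 4.694×10⁷ K⁴.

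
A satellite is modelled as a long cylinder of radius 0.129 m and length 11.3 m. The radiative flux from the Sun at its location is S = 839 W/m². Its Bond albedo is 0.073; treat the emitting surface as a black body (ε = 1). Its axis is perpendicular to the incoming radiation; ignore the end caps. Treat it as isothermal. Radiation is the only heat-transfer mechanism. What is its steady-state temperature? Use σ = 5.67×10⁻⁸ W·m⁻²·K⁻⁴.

T ≈ 257 K

At equilibrium, absorbed power = emitted power.
Absorbing cross-section = 2rL = 2.915 m²; emitting surface = 2πrL = 9.159 m² (ratio π).
(1−a)S·A_cross = εσ·A_surf·T⁴  ⇒  T⁴ = (1−a)S/(πσ).
T⁴ = 0.927·839/(π·5.67×10⁻⁸) = 4.366×10⁹ K⁴.
T = (4.366×10⁹)^(1/4).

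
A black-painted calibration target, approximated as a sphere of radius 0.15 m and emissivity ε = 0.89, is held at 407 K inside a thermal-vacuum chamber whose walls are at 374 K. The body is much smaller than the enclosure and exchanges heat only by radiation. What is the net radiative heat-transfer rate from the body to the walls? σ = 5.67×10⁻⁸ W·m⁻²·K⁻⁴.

P_net ≈ 112 W

For a small grey body in a large enclosure: P_net = εσA(T_body⁴ − T_wall⁴).
A = 4πr² = 0.2827 m²; T_body⁴ − T_wall⁴ = 2.744×10¹⁰ − 1.957×10¹⁰ = 7.874×10⁹ K⁴.
|P_net| = 0.89·5.67×10⁻⁸·0.2827·7.874×10⁹.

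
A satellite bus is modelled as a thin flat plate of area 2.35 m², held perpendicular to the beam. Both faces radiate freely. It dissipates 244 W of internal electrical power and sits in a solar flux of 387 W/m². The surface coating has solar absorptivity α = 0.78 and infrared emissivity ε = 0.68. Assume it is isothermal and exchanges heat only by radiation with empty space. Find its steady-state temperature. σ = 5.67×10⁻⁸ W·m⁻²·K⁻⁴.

At steady state, absorbed solar power + internal power = radiated power.
Absorbed: α·S·A_cross = 0.78·387·2.350 = 709.4 W (cross-section A).
Total input = 709.4 + 244 = 953.4 W.
Radiated: εσ·A_surf·T⁴ with A_surf = 2A = 4.700 m².
T⁴ = 953.4/(0.68·5.67×10⁻⁸·4.700) = 5.261×10⁹ K⁴.

T ≈ 269 K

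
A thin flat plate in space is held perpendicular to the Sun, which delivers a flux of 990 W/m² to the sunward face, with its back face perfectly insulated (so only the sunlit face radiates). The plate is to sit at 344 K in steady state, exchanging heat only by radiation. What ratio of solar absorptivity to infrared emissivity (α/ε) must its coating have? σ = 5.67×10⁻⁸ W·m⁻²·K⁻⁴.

Balance: αS·A = εσ·1A·T⁴ ⇒ α/ε = σT⁴/S.
α/ε = 5.67×10⁻⁸·(344)⁴/990 = 5.67×10⁻⁸·1.400×10¹⁰/990.

α/ε ≈ 0.802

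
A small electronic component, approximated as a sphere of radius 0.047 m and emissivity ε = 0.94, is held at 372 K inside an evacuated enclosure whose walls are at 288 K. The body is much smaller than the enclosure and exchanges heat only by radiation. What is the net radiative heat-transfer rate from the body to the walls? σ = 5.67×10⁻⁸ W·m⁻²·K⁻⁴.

For a small grey body in a large enclosure: P_net = εσA(T_body⁴ − T_wall⁴).
A = 4πr² = 0.02776 m²; T_body⁴ − T_wall⁴ = 1.915×10¹⁰ − 6.880×10⁹ = 1.227×10¹⁰ K⁴.
|P_net| = 0.94·5.67×10⁻⁸·0.02776·1.227×10¹⁰.

P_net ≈ 18.2 W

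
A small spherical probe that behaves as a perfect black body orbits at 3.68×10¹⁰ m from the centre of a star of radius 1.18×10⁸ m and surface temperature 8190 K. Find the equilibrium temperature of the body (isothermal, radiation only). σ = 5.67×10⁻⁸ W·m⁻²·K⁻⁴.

The star's surface emits σT_*⁴; at distance d the flux is S = σT_*⁴(R_*/d)².
S = 5.67×10⁻⁸·(8190)⁴·(1.18×10⁸/3.68×10¹⁰)² = 2623 W/m².
For an isothermal sphere T⁴ = (1−a)S/(4σ) = 1.156×10¹⁰ K⁴.

T ≈ 328 K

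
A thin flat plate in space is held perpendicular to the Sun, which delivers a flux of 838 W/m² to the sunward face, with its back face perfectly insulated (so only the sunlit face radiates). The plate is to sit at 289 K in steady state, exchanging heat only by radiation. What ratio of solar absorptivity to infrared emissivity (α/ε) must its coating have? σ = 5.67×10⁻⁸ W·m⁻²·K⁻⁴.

α/ε ≈ 0.472

Balance: αS·A = εσ·1A·T⁴ ⇒ α/ε = σT⁴/S.
α/ε = 5.67×10⁻⁸·(289)⁴/838 = 5.67×10⁻⁸·6.976×10⁹/838.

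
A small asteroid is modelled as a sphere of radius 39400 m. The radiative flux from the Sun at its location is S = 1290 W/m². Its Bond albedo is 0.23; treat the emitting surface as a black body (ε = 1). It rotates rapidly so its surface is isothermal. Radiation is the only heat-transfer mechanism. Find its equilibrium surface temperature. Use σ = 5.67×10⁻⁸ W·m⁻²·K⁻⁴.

At equilibrium, absorbed power = emitted power.
Absorbing cross-section = πr² = 4.877×10⁹ m²; emitting surface = 4πr² = 1.951×10¹⁰ m² (ratio 4).
(1−a)S·A_cross = εσ·A_surf·T⁴  ⇒  T⁴ = (1−a)S/(4σ).
T⁴ = 0.770·1290/(4·5.67×10⁻⁸) = 4.380×10⁹ K⁴.
T = (4.380×10⁹)^(1/4).

T ≈ 257 K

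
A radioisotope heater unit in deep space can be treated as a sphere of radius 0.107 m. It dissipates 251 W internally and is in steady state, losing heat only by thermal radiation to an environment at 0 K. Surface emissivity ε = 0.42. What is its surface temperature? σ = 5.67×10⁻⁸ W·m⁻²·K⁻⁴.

Steady state: internal power = radiated power, P = εσA T⁴.
Radiating area A = 4πr² = 0.1439 m².
T⁴ = P/(εσA) = 251/(0.42·5.67×10⁻⁸·0.1439) = 7.326×10¹⁰ K⁴.
T = (7.326×10¹⁰)^(1/4).

T ≈ 520 K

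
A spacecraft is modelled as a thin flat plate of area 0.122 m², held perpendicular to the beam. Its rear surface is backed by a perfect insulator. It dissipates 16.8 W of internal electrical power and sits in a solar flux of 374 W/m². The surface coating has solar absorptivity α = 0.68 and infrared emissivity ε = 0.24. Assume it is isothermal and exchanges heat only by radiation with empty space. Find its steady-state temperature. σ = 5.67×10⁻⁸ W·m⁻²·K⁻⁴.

At steady state, absorbed solar power + internal power = radiated power.
Absorbed: α·S·A_cross = 0.68·374·0.1220 = 31.03 W (cross-section A).
Total input = 31.03 + 16.8 = 47.83 W.
Radiated: εσ·A_surf·T⁴ with A_surf = A = 0.1220 m².
T⁴ = 47.83/(0.24·5.67×10⁻⁸·0.1220) = 2.881×10¹⁰ K⁴.

T ≈ 412 K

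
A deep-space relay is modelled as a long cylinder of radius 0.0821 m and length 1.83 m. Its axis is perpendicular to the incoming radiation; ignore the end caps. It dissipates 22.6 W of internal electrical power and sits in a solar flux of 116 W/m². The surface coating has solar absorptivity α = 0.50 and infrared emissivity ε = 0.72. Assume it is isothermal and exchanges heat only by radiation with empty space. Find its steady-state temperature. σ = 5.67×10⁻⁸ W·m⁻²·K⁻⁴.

At steady state, absorbed solar power + internal power = radiated power.
Absorbed: α·S·A_cross = 0.50·116·0.3005 = 17.43 W (cross-section 2rL).
Total input = 17.43 + 22.6 = 40.03 W.
Radiated: εσ·A_surf·T⁴ with A_surf = 2πrL = 0.9440 m².
T⁴ = 40.03/(0.72·5.67×10⁻⁸·0.9440) = 1.039×10⁹ K⁴.

T ≈ 180 K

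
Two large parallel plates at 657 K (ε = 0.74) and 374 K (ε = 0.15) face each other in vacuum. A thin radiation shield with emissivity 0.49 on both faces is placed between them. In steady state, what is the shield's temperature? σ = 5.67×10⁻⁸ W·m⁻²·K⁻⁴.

T_s ≈ 619 K

In steady state the net flux on the hot side equals that on the cold side.
σ(T₁⁴−T_s⁴)/D₁ = σ(T_s⁴−T₂⁴)/D₂, with D₁ = 1/ε₁+1/ε_s−1 = 2.392, D₂ = 1/ε_s+1/ε₂−1 = 7.707.
Solve for T_s⁴: T_s⁴ = (D₂·T₁⁴ + D₁·T₂⁴)/(D₁+D₂) = 1.468×10¹¹ K⁴.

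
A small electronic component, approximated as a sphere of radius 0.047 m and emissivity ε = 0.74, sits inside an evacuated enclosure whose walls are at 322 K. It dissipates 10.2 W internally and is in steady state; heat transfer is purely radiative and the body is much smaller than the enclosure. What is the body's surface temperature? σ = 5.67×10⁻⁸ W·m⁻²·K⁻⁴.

T ≈ 374 K

For a small grey body in a large enclosure, net radiated power = εσA(T⁴ − T_w⁴).
Steady state: P = εσA(T⁴ − T_w⁴) with A = 4πr² = 0.02776 m².
T⁴ = P/(εσA) + T_w⁴ = 10.2/(0.74·5.67×10⁻⁸·0.02776) + (322)⁴
    = 8.757×10⁹ + 1.075×10¹⁰ = 1.951×10¹⁰ K⁴.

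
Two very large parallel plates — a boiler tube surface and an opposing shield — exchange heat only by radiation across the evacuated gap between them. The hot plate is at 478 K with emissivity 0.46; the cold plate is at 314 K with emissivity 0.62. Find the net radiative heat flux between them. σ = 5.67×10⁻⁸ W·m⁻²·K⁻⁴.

For two infinite grey parallel plates, q = σ(T₁⁴ − T₂⁴)/(1/ε₁ + 1/ε₂ − 1).
T₁⁴ − T₂⁴ = 5.220×10¹⁰ − 9.721×10⁹ = 4.248×10¹⁰ K⁴.
1/ε₁ + 1/ε₂ − 1 = 2.174 + 1.613 − 1 = 2.787.
q = 5.67×10⁻⁸ × 4.248×10¹⁰ / 2.787.

q ≈ 864 W/m²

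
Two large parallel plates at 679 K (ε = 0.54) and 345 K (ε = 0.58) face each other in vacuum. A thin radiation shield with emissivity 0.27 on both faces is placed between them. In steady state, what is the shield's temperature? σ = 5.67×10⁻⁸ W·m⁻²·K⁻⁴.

In steady state the net flux on the hot side equals that on the cold side.
σ(T₁⁴−T_s⁴)/D₁ = σ(T_s⁴−T₂⁴)/D₂, with D₁ = 1/ε₁+1/ε_s−1 = 4.556, D₂ = 1/ε_s+1/ε₂−1 = 4.428.
Solve for T_s⁴: T_s⁴ = (D₂·T₁⁴ + D₁·T₂⁴)/(D₁+D₂) = 1.120×10¹¹ K⁴.

T_s ≈ 578 K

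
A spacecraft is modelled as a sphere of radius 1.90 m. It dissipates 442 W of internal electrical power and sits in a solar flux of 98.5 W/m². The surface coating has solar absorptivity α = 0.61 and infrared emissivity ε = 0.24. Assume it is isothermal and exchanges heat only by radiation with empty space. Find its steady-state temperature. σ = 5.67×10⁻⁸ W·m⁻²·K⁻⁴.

At steady state, absorbed solar power + internal power = radiated power.
Absorbed: α·S·A_cross = 0.61·98.5·11.34 = 681.4 W (cross-section πr²).
Total input = 681.4 + 442 = 1123 W.
Radiated: εσ·A_surf·T⁴ with A_surf = 4πr² = 45.36 m².
T⁴ = 1123/(0.24·5.67×10⁻⁸·45.36) = 1.820×10⁹ K⁴.

T ≈ 207 K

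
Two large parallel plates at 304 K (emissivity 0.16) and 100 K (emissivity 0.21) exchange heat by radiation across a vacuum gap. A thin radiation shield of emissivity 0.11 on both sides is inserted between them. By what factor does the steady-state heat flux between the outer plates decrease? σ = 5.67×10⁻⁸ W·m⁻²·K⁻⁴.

Without shield: q₀ = σΔ(T⁴)/(1/ε₁+1/ε₂−1) with denominator 10.01.
With shield the two gaps are in series; the resistances add: (1/ε₁+1/ε_s−1)+(1/ε_s+1/ε₂−1) = 14.34+12.85 = 27.19.
Heat-flux ratio q₀/q = 27.19/10.01.

factor ≈ 2.72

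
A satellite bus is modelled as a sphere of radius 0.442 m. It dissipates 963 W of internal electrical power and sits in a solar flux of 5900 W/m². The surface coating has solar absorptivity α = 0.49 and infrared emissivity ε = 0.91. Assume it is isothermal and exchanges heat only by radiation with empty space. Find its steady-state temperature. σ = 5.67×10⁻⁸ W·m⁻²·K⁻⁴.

T ≈ 383 K

At steady state, absorbed solar power + internal power = radiated power.
Absorbed: α·S·A_cross = 0.49·5900·0.6138 = 1774 W (cross-section πr²).
Total input = 1774 + 963 = 2737 W.
Radiated: εσ·A_surf·T⁴ with A_surf = 4πr² = 2.455 m².
T⁴ = 2737/(0.91·5.67×10⁻⁸·2.455) = 2.161×10¹⁰ K⁴.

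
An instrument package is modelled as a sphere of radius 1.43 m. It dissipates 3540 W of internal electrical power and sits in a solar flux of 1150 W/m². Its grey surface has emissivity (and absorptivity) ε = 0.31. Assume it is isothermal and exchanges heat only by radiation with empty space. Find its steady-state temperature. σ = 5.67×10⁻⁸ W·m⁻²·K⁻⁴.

T ≈ 337 K

At steady state, absorbed solar power + internal power = radiated power.
Absorbed: α·S·A_cross = 0.31·1150·6.424 = 2290 W (cross-section πr²).
Total input = 2290 + 3540 = 5830 W.
Radiated: εσ·A_surf·T⁴ with A_surf = 4πr² = 25.70 m².
T⁴ = 5830/(0.31·5.67×10⁻⁸·25.70) = 1.291×10¹⁰ K⁴.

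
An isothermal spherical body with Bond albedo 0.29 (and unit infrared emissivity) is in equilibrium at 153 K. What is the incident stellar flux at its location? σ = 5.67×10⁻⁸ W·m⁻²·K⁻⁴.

(1−a)S·πr² = σ·4πr²·T⁴ ⇒ S = 4σT⁴/(1−a).
S = 4·5.67×10⁻⁸·5.480×10⁸/0.710.

S ≈ 175 W/m²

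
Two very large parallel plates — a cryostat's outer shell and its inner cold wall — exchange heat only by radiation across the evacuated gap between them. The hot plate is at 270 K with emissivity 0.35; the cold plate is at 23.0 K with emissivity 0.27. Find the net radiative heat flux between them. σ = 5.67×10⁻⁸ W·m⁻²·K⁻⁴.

For two infinite grey parallel plates, q = σ(T₁⁴ − T₂⁴)/(1/ε₁ + 1/ε₂ − 1).
T₁⁴ − T₂⁴ = 5.314×10⁹ − 2.798×10⁵ = 5.314×10⁹ K⁴.
1/ε₁ + 1/ε₂ − 1 = 2.857 + 3.704 − 1 = 5.561.
q = 5.67×10⁻⁸ × 5.314×10⁹ / 5.561.

q ≈ 54.2 W/m²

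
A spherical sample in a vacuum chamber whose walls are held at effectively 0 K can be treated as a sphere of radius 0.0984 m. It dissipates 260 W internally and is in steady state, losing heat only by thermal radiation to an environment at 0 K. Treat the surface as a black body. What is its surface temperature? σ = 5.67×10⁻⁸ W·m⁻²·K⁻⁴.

Steady state: internal power = radiated power, P = εσA T⁴.
Radiating area A = 4πr² = 0.1217 m².
T⁴ = P/(εσA) = 260/(1.0·5.67×10⁻⁸·0.1217) = 3.769×10¹⁰ K⁴.
T = (3.769×10¹⁰)^(1/4).

T ≈ 441 K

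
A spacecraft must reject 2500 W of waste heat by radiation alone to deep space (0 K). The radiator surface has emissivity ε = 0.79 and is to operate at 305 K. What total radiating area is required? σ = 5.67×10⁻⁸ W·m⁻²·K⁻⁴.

A ≈ 6.45 m²

P = εσA T⁴ ⇒ A = P/(εσT⁴).
T⁴ = 8.654×10⁹ K⁴.
A = 2500/(0.79 × 5.67×10⁻⁸ × 8.654×10⁹).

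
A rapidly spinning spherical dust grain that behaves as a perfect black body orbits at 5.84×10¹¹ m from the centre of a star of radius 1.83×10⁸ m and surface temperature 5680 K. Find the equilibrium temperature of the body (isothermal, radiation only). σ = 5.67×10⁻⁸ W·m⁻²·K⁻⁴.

The star's surface emits σT_*⁴; at distance d the flux is S = σT_*⁴(R_*/d)².
S = 5.67×10⁻⁸·(5680)⁴·(1.83×10⁸/5.84×10¹¹)² = 5.795 W/m².
For an isothermal sphere T⁴ = (1−a)S/(4σ) = 2.555×10⁷ K⁴.

T ≈ 71.1 K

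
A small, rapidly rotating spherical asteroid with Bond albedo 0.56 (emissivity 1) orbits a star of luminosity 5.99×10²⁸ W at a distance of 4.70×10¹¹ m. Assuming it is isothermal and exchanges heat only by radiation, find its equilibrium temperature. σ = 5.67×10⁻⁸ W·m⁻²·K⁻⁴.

T ≈ 452 K

First find the stellar flux at distance d: S = L/(4πd²) = 5.99×10²⁸/(4π·(4.70×10¹¹)²) = 21580 W/m².
For an isothermal sphere, absorbed (1−a)S·πr² = emitted σ·4πr²·T⁴, so T⁴ = (1−a)S/(4σ).
T⁴ = 0.440·21580/(4·5.67×10⁻⁸) = 4.186×10¹⁰ K⁴.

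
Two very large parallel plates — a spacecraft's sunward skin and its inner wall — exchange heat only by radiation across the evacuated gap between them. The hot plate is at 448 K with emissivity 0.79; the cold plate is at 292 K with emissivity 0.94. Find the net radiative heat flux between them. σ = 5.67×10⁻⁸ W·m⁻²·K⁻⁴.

For two infinite grey parallel plates, q = σ(T₁⁴ − T₂⁴)/(1/ε₁ + 1/ε₂ − 1).
T₁⁴ − T₂⁴ = 4.028×10¹⁰ − 7.270×10⁹ = 3.301×10¹⁰ K⁴.
1/ε₁ + 1/ε₂ − 1 = 1.266 + 1.064 − 1 = 1.330.
q = 5.67×10⁻⁸ × 3.301×10¹⁰ / 1.330.

q ≈ 1410 W/m²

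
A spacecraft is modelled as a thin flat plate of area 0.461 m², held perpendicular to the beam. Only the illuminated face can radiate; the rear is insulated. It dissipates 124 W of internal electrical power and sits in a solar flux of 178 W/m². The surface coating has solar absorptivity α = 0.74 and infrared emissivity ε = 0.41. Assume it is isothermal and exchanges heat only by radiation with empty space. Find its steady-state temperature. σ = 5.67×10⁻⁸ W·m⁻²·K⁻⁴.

T ≈ 362 K

At steady state, absorbed solar power + internal power = radiated power.
Absorbed: α·S·A_cross = 0.74·178·0.4610 = 60.72 W (cross-section A).
Total input = 60.72 + 124 = 184.7 W.
Radiated: εσ·A_surf·T⁴ with A_surf = A = 0.4610 m².
T⁴ = 184.7/(0.41·5.67×10⁻⁸·0.4610) = 1.724×10¹⁰ K⁴.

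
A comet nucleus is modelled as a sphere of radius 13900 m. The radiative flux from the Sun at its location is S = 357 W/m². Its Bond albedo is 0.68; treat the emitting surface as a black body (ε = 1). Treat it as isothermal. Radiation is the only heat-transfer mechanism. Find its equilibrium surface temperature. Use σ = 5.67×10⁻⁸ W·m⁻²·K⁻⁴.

T ≈ 150 K

At equilibrium, absorbed power = emitted power.
Absorbing cross-section = πr² = 6.070×10⁸ m²; emitting surface = 4πr² = 2.428×10⁹ m² (ratio 4).
(1−a)S·A_cross = εσ·A_surf·T⁴  ⇒  T⁴ = (1−a)S/(4σ).
T⁴ = 0.320·357/(4·5.67×10⁻⁸) = 5.037×10⁸ K⁴.
T = (5.037×10⁸)^(1/4).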